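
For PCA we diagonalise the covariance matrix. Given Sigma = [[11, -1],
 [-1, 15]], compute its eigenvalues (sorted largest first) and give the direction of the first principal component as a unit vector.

Step 1 — characteristic polynomial of 2×2 Sigma:
  det(Sigma - λI) = λ² - trace · λ + det = 0.
  trace = 11 + 15 = 26, det = 11·15 - (-1)² = 164.
Step 2 — discriminant:
  Δ = trace² - 4·det = 676 - 656 = 20.
Step 3 — eigenvalues:
  λ = (trace ± √Δ)/2 = (26 ± 4.4721)/2,
  λ_1 = 15.2361,  λ_2 = 10.7639.

Step 4 — unit eigenvector for λ_1: solve (Sigma - λ_1 I)v = 0. First row:
  (11 - 15.2361)·v_x + (-1)·v_y = 0, i.e. (-4.2361)·v_x + (-1)·v_y = 0,
  so v ∝ (b, λ_1 - a) = (-1, 4.2361); multiply by -1 so the first entry is positive: u = (1, -4.2361).
  ||u|| = √((1)² + (-4.2361)²) = √(18.9443) ≈ 4.3525,
  v_1 = u/||u|| ≈ (0.2298, -0.9732) (||v_1|| = 1).

λ_1 = 15.2361,  λ_2 = 10.7639;  v_1 ≈ (0.2298, -0.9732)


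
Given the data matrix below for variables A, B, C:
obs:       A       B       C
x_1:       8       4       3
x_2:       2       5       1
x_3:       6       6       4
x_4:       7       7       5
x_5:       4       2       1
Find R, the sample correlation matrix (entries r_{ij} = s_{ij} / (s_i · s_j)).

Step 1 — column means:
  mean(A) = (8 + 2 + 6 + 7 + 4) / 5 = 27/5 = 5.4
  mean(B) = (4 + 5 + 6 + 7 + 2) / 5 = 24/5 = 4.8
  mean(C) = (3 + 1 + 4 + 5 + 1) / 5 = 14/5 = 2.8

Step 2 — sample variances and covariances s[i,j] = (1/(n-1)) · Σ_k (x_{k,i} - mean_i) · (x_{k,j} - mean_j), with n-1 = 4:
  s[A,A] = ((2.6)·(2.6) + (-3.4)·(-3.4) + (0.6)·(0.6) + (1.6)·(1.6) + (-1.4)·(-1.4)) / 4 = 23.2/4 = 5.8
  s[A,B] = ((2.6)·(-0.8) + (-3.4)·(0.2) + (0.6)·(1.2) + (1.6)·(2.2) + (-1.4)·(-2.8)) / 4 = 5.4/4 = 1.35
  s[A,C] = ((2.6)·(0.2) + (-3.4)·(-1.8) + (0.6)·(1.2) + (1.6)·(2.2) + (-1.4)·(-1.8)) / 4 = 13.4/4 = 3.35
  s[B,B] = ((-0.8)·(-0.8) + (0.2)·(0.2) + (1.2)·(1.2) + (2.2)·(2.2) + (-2.8)·(-2.8)) / 4 = 14.8/4 = 3.7
  s[B,C] = ((-0.8)·(0.2) + (0.2)·(-1.8) + (1.2)·(1.2) + (2.2)·(2.2) + (-2.8)·(-1.8)) / 4 = 10.8/4 = 2.7
  s[C,C] = ((0.2)·(0.2) + (-1.8)·(-1.8) + (1.2)·(1.2) + (2.2)·(2.2) + (-1.8)·(-1.8)) / 4 = 12.8/4 = 3.2
  Sample standard deviations s_i = √(s[i,i]):
  s(A) = √(5.8) = 2.4083
  s(B) = √(3.7) = 1.9235
  s(C) = √(3.2) = 1.7889

Step 3 — r_{ij} = s_{ij} / (s_i · s_j):
  r[A,A] = 1 (diagonal).
  r[A,B] = 1.35 / (2.4083 · 1.9235) = 1.35 / 4.6325 = 0.2914
  r[A,C] = 3.35 / (2.4083 · 1.7889) = 3.35 / 4.3081 = 0.7776
  r[B,B] = 1 (diagonal).
  r[B,C] = 2.7 / (1.9235 · 1.7889) = 2.7 / 3.4409 = 0.7847
  r[C,C] = 1 (diagonal).

R is symmetric with unit diagonal. Assembling:

R = [[1, 0.2914, 0.7776],
 [0.2914, 1, 0.7847],
 [0.7776, 0.7847, 1]]


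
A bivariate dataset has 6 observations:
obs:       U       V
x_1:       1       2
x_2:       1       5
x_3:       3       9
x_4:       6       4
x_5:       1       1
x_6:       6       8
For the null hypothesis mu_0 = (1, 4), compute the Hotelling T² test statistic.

Step 1 — sample mean vector:
  mean(U) = (1 + 1 + 3 + 6 + 1 + 6) / 6 = 18/6 = 3
  mean(V) = (2 + 5 + 9 + 4 + 1 + 8) / 6 = 29/6 = 4.8333
  x̄ = (3, 4.8333),  deviation x̄ - mu_0 = (3, 4.8333) - (1, 4) = (2, 0.8333).

Step 2 — sample covariance matrix, S[i,j] = (1/(n-1)) · Σ_k (x_{k,i} - mean_i) · (x_{k,j} - mean_j), divisor n-1 = 5:
  S[U,U] = ((-2)·(-2) + (-2)·(-2) + (0)·(0) + (3)·(3) + (-2)·(-2) + (3)·(3)) / 5 = 30/5 = 6
  S[U,V] = ((-2)·(-2.8333) + (-2)·(0.1667) + (0)·(4.1667) + (3)·(-0.8333) + (-2)·(-3.8333) + (3)·(3.1667)) / 5 = 20/5 = 4
  S[V,V] = ((-2.8333)·(-2.8333) + (0.1667)·(0.1667) + (4.1667)·(4.1667) + (-0.8333)·(-0.8333) + (-3.8333)·(-3.8333) + (3.1667)·(3.1667)) / 5 = 50.8333/5 = 10.1667
  S = [[6, 4],
 [4, 10.1667]].

Step 3 — invert S. det(S) = 6·10.1667 - (4)² = 45.
  S^{-1} = (1/det) · [[d, -b], [-b, a]] = [[0.2259, -0.0889],
 [-0.0889, 0.1333]].

Step 4 — quadratic form (x̄ - mu_0)^T · S^{-1} · (x̄ - mu_0):
  S^{-1} · (x̄ - mu_0) = (0.3778, -0.0667),
  (x̄ - mu_0)^T · [...] = (2)·(0.3778) + (0.8333)·(-0.0667) = 0.7.

Step 5 — scale by n: T² = 6 · 0.7 = 4.2.

T² ≈ 4.2


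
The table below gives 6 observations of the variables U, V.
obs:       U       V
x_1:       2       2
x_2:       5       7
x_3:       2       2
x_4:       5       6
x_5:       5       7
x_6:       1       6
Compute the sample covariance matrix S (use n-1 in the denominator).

Step 1 — column means:
  mean(U) = (2 + 5 + 2 + 5 + 5 + 1) / 6 = 20/6 = 3.3333
  mean(V) = (2 + 7 + 2 + 6 + 7 + 6) / 6 = 30/6 = 5

Step 2 — sample covariance S[i,j] = (1/(n-1)) · Σ_k (x_{k,i} - mean_i) · (x_{k,j} - mean_j), with n-1 = 5.
  S[U,U] = ((-1.3333)·(-1.3333) + (1.6667)·(1.6667) + (-1.3333)·(-1.3333) + (1.6667)·(1.6667) + (1.6667)·(1.6667) + (-2.3333)·(-2.3333)) / 5 = 17.3333/5 = 3.4667
  S[U,V] = ((-1.3333)·(-3) + (1.6667)·(2) + (-1.3333)·(-3) + (1.6667)·(1) + (1.6667)·(2) + (-2.3333)·(1)) / 5 = 14/5 = 2.8
  S[V,V] = ((-3)·(-3) + (2)·(2) + (-3)·(-3) + (1)·(1) + (2)·(2) + (1)·(1)) / 5 = 28/5 = 5.6

S is symmetric (S[j,i] = S[i,j]). Assembling:

S = [[3.4667, 2.8],
 [2.8, 5.6]]


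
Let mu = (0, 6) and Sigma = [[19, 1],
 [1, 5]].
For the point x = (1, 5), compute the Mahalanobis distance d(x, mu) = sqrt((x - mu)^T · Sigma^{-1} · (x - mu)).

Step 1 — centre the observation: (x - mu) = (1, -1).

Step 2 — invert Sigma. det(Sigma) = 19·5 - (1)² = 94.
  Sigma^{-1} = (1/det) · [[d, -b], [-b, a]] = [[0.0532, -0.0106],
 [-0.0106, 0.2021]].

Step 3 — form the quadratic (x - mu)^T · Sigma^{-1} · (x - mu):
  Sigma^{-1} · (x - mu) = (0.0638, -0.2128).
  (x - mu)^T · [Sigma^{-1} · (x - mu)] = (1)·(0.0638) + (-1)·(-0.2128) = 0.2766.

Step 4 — take square root: d = √(0.2766) ≈ 0.5259.

d(x, mu) = √(0.2766) ≈ 0.5259


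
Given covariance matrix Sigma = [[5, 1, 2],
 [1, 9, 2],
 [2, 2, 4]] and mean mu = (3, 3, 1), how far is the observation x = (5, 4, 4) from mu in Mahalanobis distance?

Step 1 — centre the observation: (x - mu) = (2, 1, 3).

Step 2 — invert Sigma (cofactor / det for 3×3, or solve directly):
  Sigma^{-1} = [[0.25, 0, -0.125],
 [0, 0.125, -0.0625],
 [-0.125, -0.0625, 0.3438]].

Step 3 — form the quadratic (x - mu)^T · Sigma^{-1} · (x - mu):
  Sigma^{-1} · (x - mu) = (0.125, -0.0625, 0.7188).
  (x - mu)^T · [Sigma^{-1} · (x - mu)] = (2)·(0.125) + (1)·(-0.0625) + (3)·(0.7188) = 2.3438.

Step 4 — take square root: d = √(2.3438) ≈ 1.5309.

d(x, mu) = √(2.3438) ≈ 1.5309


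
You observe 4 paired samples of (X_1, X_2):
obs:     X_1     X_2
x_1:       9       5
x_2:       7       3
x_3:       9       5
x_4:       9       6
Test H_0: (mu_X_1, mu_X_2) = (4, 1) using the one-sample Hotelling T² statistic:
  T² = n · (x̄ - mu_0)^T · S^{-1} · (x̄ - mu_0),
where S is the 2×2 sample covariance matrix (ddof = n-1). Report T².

Step 1 — sample mean vector:
  mean(X_1) = (9 + 7 + 9 + 9) / 4 = 34/4 = 8.5
  mean(X_2) = (5 + 3 + 5 + 6) / 4 = 19/4 = 4.75
  x̄ = (8.5, 4.75),  deviation x̄ - mu_0 = (8.5, 4.75) - (4, 1) = (4.5, 3.75).

Step 2 — sample covariance matrix, S[i,j] = (1/(n-1)) · Σ_k (x_{k,i} - mean_i) · (x_{k,j} - mean_j), divisor n-1 = 3:
  S[X_1,X_1] = ((0.5)·(0.5) + (-1.5)·(-1.5) + (0.5)·(0.5) + (0.5)·(0.5)) / 3 = 3/3 = 1
  S[X_1,X_2] = ((0.5)·(0.25) + (-1.5)·(-1.75) + (0.5)·(0.25) + (0.5)·(1.25)) / 3 = 3.5/3 = 1.1667
  S[X_2,X_2] = ((0.25)·(0.25) + (-1.75)·(-1.75) + (0.25)·(0.25) + (1.25)·(1.25)) / 3 = 4.75/3 = 1.5833
  S = [[1, 1.1667],
 [1.1667, 1.5833]].

Step 3 — invert S. det(S) = 1·1.5833 - (1.1667)² = 0.2222.
  S^{-1} = (1/det) · [[d, -b], [-b, a]] = [[7.125, -5.25],
 [-5.25, 4.5]].

Step 4 — quadratic form (x̄ - mu_0)^T · S^{-1} · (x̄ - mu_0):
  S^{-1} · (x̄ - mu_0) = (12.375, -6.75),
  (x̄ - mu_0)^T · [...] = (4.5)·(12.375) + (3.75)·(-6.75) = 30.375.

Step 5 — scale by n: T² = 4 · 30.375 = 121.5.

T² ≈ 121.5


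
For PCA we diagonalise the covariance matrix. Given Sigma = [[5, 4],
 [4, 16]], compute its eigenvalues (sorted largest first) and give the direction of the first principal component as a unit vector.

Step 1 — characteristic polynomial of 2×2 Sigma:
  det(Sigma - λI) = λ² - trace · λ + det = 0.
  trace = 5 + 16 = 21, det = 5·16 - (4)² = 64.
Step 2 — discriminant:
  Δ = trace² - 4·det = 441 - 256 = 185.
Step 3 — eigenvalues:
  λ = (trace ± √Δ)/2 = (21 ± 13.6015)/2,
  λ_1 = 17.3007,  λ_2 = 3.6993.

Step 4 — unit eigenvector for λ_1: solve (Sigma - λ_1 I)v = 0. First row:
  (5 - 17.3007)·v_x + (4)·v_y = 0, i.e. (-12.3007)·v_x + (4)·v_y = 0,
  so v ∝ (b, λ_1 - a) = (4, 12.3007) = u.
  ||u|| = √((4)² + (12.3007)²) = √(167.3081) ≈ 12.9348,
  v_1 = u/||u|| ≈ (0.3092, 0.951) (||v_1|| = 1).

λ_1 = 17.3007,  λ_2 = 3.6993;  v_1 ≈ (0.3092, 0.951)


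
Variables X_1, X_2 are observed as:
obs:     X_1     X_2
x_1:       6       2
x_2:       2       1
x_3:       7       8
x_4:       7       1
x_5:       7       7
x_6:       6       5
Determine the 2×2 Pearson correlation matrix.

Step 1 — column means:
  mean(X_1) = (6 + 2 + 7 + 7 + 7 + 6) / 6 = 35/6 = 5.8333
  mean(X_2) = (2 + 1 + 8 + 1 + 7 + 5) / 6 = 24/6 = 4

Step 2 — sample variances and covariances s[i,j] = (1/(n-1)) · Σ_k (x_{k,i} - mean_i) · (x_{k,j} - mean_j), with n-1 = 5:
  s[X_1,X_1] = ((0.1667)·(0.1667) + (-3.8333)·(-3.8333) + (1.1667)·(1.1667) + (1.1667)·(1.1667) + (1.1667)·(1.1667) + (0.1667)·(0.1667)) / 5 = 18.8333/5 = 3.7667
  s[X_1,X_2] = ((0.1667)·(-2) + (-3.8333)·(-3) + (1.1667)·(4) + (1.1667)·(-3) + (1.1667)·(3) + (0.1667)·(1)) / 5 = 16/5 = 3.2
  s[X_2,X_2] = ((-2)·(-2) + (-3)·(-3) + (4)·(4) + (-3)·(-3) + (3)·(3) + (1)·(1)) / 5 = 48/5 = 9.6
  Sample standard deviations s_i = √(s[i,i]):
  s(X_1) = √(3.7667) = 1.9408
  s(X_2) = √(9.6) = 3.0984

Step 3 — r_{ij} = s_{ij} / (s_i · s_j):
  r[X_1,X_1] = 1 (diagonal).
  r[X_1,X_2] = 3.2 / (1.9408 · 3.0984) = 3.2 / 6.0133 = 0.5322
  r[X_2,X_2] = 1 (diagonal).

R is symmetric with unit diagonal. Assembling:

R = [[1, 0.5322],
 [0.5322, 1]]


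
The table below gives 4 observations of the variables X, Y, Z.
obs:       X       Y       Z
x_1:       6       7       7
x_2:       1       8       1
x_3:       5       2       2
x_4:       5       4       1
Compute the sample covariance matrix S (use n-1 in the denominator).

Step 1 — column means:
  mean(X) = (6 + 1 + 5 + 5) / 4 = 17/4 = 4.25
  mean(Y) = (7 + 8 + 2 + 4) / 4 = 21/4 = 5.25
  mean(Z) = (7 + 1 + 2 + 1) / 4 = 11/4 = 2.75

Step 2 — sample covariance S[i,j] = (1/(n-1)) · Σ_k (x_{k,i} - mean_i) · (x_{k,j} - mean_j), with n-1 = 3.
  S[X,X] = ((1.75)·(1.75) + (-3.25)·(-3.25) + (0.75)·(0.75) + (0.75)·(0.75)) / 3 = 14.75/3 = 4.9167
  S[X,Y] = ((1.75)·(1.75) + (-3.25)·(2.75) + (0.75)·(-3.25) + (0.75)·(-1.25)) / 3 = -9.25/3 = -3.0833
  S[X,Z] = ((1.75)·(4.25) + (-3.25)·(-1.75) + (0.75)·(-0.75) + (0.75)·(-1.75)) / 3 = 11.25/3 = 3.75
  S[Y,Y] = ((1.75)·(1.75) + (2.75)·(2.75) + (-3.25)·(-3.25) + (-1.25)·(-1.25)) / 3 = 22.75/3 = 7.5833
  S[Y,Z] = ((1.75)·(4.25) + (2.75)·(-1.75) + (-3.25)·(-0.75) + (-1.25)·(-1.75)) / 3 = 7.25/3 = 2.4167
  S[Z,Z] = ((4.25)·(4.25) + (-1.75)·(-1.75) + (-0.75)·(-0.75) + (-1.75)·(-1.75)) / 3 = 24.75/3 = 8.25

S is symmetric (S[j,i] = S[i,j]). Assembling:

S = [[4.9167, -3.0833, 3.75],
 [-3.0833, 7.5833, 2.4167],
 [3.75, 2.4167, 8.25]]


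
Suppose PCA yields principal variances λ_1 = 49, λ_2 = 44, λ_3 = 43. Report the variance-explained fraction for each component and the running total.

Step 1 — total variance = trace(Sigma) = Σ λ_i = 49 + 44 + 43 = 136.

Step 2 — fraction explained by component i = λ_i / Σ λ:
  PC1: 49/136 = 0.3603
  PC2: 44/136 = 0.3235
  PC3: 43/136 = 0.3162

Step 3 — cumulative fraction after k components = (λ_1 + ... + λ_k) / Σ λ:
  k = 1: 49/136 = 0.3603
  k = 2: (49 + 44)/136 = 93/136 = 0.6838
  k = 3: (49 + 44 + 43)/136 = 136/136 = 1

Summary (fraction, with percent):

explained: PC1 0.3603 (36.03%), PC2 0.3235 (32.35%), PC3 0.3162 (31.62%);  cumulative: 0.3603, 0.6838, 1


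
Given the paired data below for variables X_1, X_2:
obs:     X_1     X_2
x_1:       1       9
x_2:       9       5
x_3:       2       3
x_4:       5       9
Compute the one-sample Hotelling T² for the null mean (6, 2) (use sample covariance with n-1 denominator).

Step 1 — sample mean vector:
  mean(X_1) = (1 + 9 + 2 + 5) / 4 = 17/4 = 4.25
  mean(X_2) = (9 + 5 + 3 + 9) / 4 = 26/4 = 6.5
  x̄ = (4.25, 6.5),  deviation x̄ - mu_0 = (4.25, 6.5) - (6, 2) = (-1.75, 4.5).

Step 2 — sample covariance matrix, S[i,j] = (1/(n-1)) · Σ_k (x_{k,i} - mean_i) · (x_{k,j} - mean_j), divisor n-1 = 3:
  S[X_1,X_1] = ((-3.25)·(-3.25) + (4.75)·(4.75) + (-2.25)·(-2.25) + (0.75)·(0.75)) / 3 = 38.75/3 = 12.9167
  S[X_1,X_2] = ((-3.25)·(2.5) + (4.75)·(-1.5) + (-2.25)·(-3.5) + (0.75)·(2.5)) / 3 = -5.5/3 = -1.8333
  S[X_2,X_2] = ((2.5)·(2.5) + (-1.5)·(-1.5) + (-3.5)·(-3.5) + (2.5)·(2.5)) / 3 = 27/3 = 9
  S = [[12.9167, -1.8333],
 [-1.8333, 9]].

Step 3 — invert S. det(S) = 12.9167·9 - (-1.8333)² = 112.8889.
  S^{-1} = (1/det) · [[d, -b], [-b, a]] = [[0.0797, 0.0162],
 [0.0162, 0.1144]].

Step 4 — quadratic form (x̄ - mu_0)^T · S^{-1} · (x̄ - mu_0):
  S^{-1} · (x̄ - mu_0) = (-0.0664, 0.4865),
  (x̄ - mu_0)^T · [...] = (-1.75)·(-0.0664) + (4.5)·(0.4865) = 2.3054.

Step 5 — scale by n: T² = 4 · 2.3054 = 9.2215.

T² ≈ 9.2215


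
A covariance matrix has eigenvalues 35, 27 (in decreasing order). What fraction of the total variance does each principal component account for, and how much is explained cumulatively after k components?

Step 1 — total variance = trace(Sigma) = Σ λ_i = 35 + 27 = 62.

Step 2 — fraction explained by component i = λ_i / Σ λ:
  PC1: 35/62 = 0.5645
  PC2: 27/62 = 0.4355

Step 3 — cumulative fraction after k components = (λ_1 + ... + λ_k) / Σ λ:
  k = 1: 35/62 = 0.5645
  k = 2: (35 + 27)/62 = 62/62 = 1

Summary (fraction, with percent):

explained: PC1 0.5645 (56.45%), PC2 0.4355 (43.55%);  cumulative: 0.5645, 1


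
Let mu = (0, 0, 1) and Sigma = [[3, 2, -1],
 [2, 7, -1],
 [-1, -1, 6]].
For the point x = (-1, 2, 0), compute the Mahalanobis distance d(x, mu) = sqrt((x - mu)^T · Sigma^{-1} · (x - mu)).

Step 1 — centre the observation: (x - mu) = (-1, 2, -1).

Step 2 — invert Sigma (cofactor / det for 3×3, or solve directly):
  Sigma^{-1} = [[0.4271, -0.1146, 0.0521],
 [-0.1146, 0.1771, 0.0104],
 [0.0521, 0.0104, 0.1771]].

Step 3 — form the quadratic (x - mu)^T · Sigma^{-1} · (x - mu):
  Sigma^{-1} · (x - mu) = (-0.7083, 0.4583, -0.2083).
  (x - mu)^T · [Sigma^{-1} · (x - mu)] = (-1)·(-0.7083) + (2)·(0.4583) + (-1)·(-0.2083) = 1.8333.

Step 4 — take square root: d = √(1.8333) ≈ 1.354.

d(x, mu) = √(1.8333) ≈ 1.354


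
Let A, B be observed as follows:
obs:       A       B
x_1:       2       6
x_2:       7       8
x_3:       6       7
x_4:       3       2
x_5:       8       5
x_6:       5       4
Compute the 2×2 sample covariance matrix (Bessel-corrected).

Step 1 — column means:
  mean(A) = (2 + 7 + 6 + 3 + 8 + 5) / 6 = 31/6 = 5.1667
  mean(B) = (6 + 8 + 7 + 2 + 5 + 4) / 6 = 32/6 = 5.3333

Step 2 — sample covariance S[i,j] = (1/(n-1)) · Σ_k (x_{k,i} - mean_i) · (x_{k,j} - mean_j), with n-1 = 5.
  S[A,A] = ((-3.1667)·(-3.1667) + (1.8333)·(1.8333) + (0.8333)·(0.8333) + (-2.1667)·(-2.1667) + (2.8333)·(2.8333) + (-0.1667)·(-0.1667)) / 5 = 26.8333/5 = 5.3667
  S[A,B] = ((-3.1667)·(0.6667) + (1.8333)·(2.6667) + (0.8333)·(1.6667) + (-2.1667)·(-3.3333) + (2.8333)·(-0.3333) + (-0.1667)·(-1.3333)) / 5 = 10.6667/5 = 2.1333
  S[B,B] = ((0.6667)·(0.6667) + (2.6667)·(2.6667) + (1.6667)·(1.6667) + (-3.3333)·(-3.3333) + (-0.3333)·(-0.3333) + (-1.3333)·(-1.3333)) / 5 = 23.3333/5 = 4.6667

S is symmetric (S[j,i] = S[i,j]). Assembling:

S = [[5.3667, 2.1333],
 [2.1333, 4.6667]]


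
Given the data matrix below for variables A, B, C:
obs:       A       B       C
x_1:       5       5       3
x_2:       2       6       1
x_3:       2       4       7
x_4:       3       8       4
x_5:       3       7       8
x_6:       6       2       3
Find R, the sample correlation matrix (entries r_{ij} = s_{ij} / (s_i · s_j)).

Step 1 — column means:
  mean(A) = (5 + 2 + 2 + 3 + 3 + 6) / 6 = 21/6 = 3.5
  mean(B) = (5 + 6 + 4 + 8 + 7 + 2) / 6 = 32/6 = 5.3333
  mean(C) = (3 + 1 + 7 + 4 + 8 + 3) / 6 = 26/6 = 4.3333

Step 2 — sample variances and covariances s[i,j] = (1/(n-1)) · Σ_k (x_{k,i} - mean_i) · (x_{k,j} - mean_j), with n-1 = 5:
  s[A,A] = ((1.5)·(1.5) + (-1.5)·(-1.5) + (-1.5)·(-1.5) + (-0.5)·(-0.5) + (-0.5)·(-0.5) + (2.5)·(2.5)) / 5 = 13.5/5 = 2.7
  s[A,B] = ((1.5)·(-0.3333) + (-1.5)·(0.6667) + (-1.5)·(-1.3333) + (-0.5)·(2.6667) + (-0.5)·(1.6667) + (2.5)·(-3.3333)) / 5 = -10/5 = -2
  s[A,C] = ((1.5)·(-1.3333) + (-1.5)·(-3.3333) + (-1.5)·(2.6667) + (-0.5)·(-0.3333) + (-0.5)·(3.6667) + (2.5)·(-1.3333)) / 5 = -6/5 = -1.2
  s[B,B] = ((-0.3333)·(-0.3333) + (0.6667)·(0.6667) + (-1.3333)·(-1.3333) + (2.6667)·(2.6667) + (1.6667)·(1.6667) + (-3.3333)·(-3.3333)) / 5 = 23.3333/5 = 4.6667
  s[B,C] = ((-0.3333)·(-1.3333) + (0.6667)·(-3.3333) + (-1.3333)·(2.6667) + (2.6667)·(-0.3333) + (1.6667)·(3.6667) + (-3.3333)·(-1.3333)) / 5 = 4.3333/5 = 0.8667
  s[C,C] = ((-1.3333)·(-1.3333) + (-3.3333)·(-3.3333) + (2.6667)·(2.6667) + (-0.3333)·(-0.3333) + (3.6667)·(3.6667) + (-1.3333)·(-1.3333)) / 5 = 35.3333/5 = 7.0667
  Sample standard deviations s_i = √(s[i,i]):
  s(A) = √(2.7) = 1.6432
  s(B) = √(4.6667) = 2.1602
  s(C) = √(7.0667) = 2.6583

Step 3 — r_{ij} = s_{ij} / (s_i · s_j):
  r[A,A] = 1 (diagonal).
  r[A,B] = -2 / (1.6432 · 2.1602) = -2 / 3.5496 = -0.5634
  r[A,C] = -1.2 / (1.6432 · 2.6583) = -1.2 / 4.3681 = -0.2747
  r[B,B] = 1 (diagonal).
  r[B,C] = 0.8667 / (2.1602 · 2.6583) = 0.8667 / 5.7426 = 0.1509
  r[C,C] = 1 (diagonal).

R is symmetric with unit diagonal. Assembling:

R = [[1, -0.5634, -0.2747],
 [-0.5634, 1, 0.1509],
 [-0.2747, 0.1509, 1]]


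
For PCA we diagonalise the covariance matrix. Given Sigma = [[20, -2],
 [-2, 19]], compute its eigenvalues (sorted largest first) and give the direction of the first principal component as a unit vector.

Step 1 — characteristic polynomial of 2×2 Sigma:
  det(Sigma - λI) = λ² - trace · λ + det = 0.
  trace = 20 + 19 = 39, det = 20·19 - (-2)² = 376.
Step 2 — discriminant:
  Δ = trace² - 4·det = 1521 - 1504 = 17.
Step 3 — eigenvalues:
  λ = (trace ± √Δ)/2 = (39 ± 4.1231)/2,
  λ_1 = 21.5616,  λ_2 = 17.4384.

Step 4 — unit eigenvector for λ_1: solve (Sigma - λ_1 I)v = 0. First row:
  (20 - 21.5616)·v_x + (-2)·v_y = 0, i.e. (-1.5616)·v_x + (-2)·v_y = 0,
  so v ∝ (b, λ_1 - a) = (-2, 1.5616); multiply by -1 so the first entry is positive: u = (2, -1.5616).
  ||u|| = √((2)² + (-1.5616)²) = √(6.4384) ≈ 2.5374,
  v_1 = u/||u|| ≈ (0.7882, -0.6154) (||v_1|| = 1).

λ_1 = 21.5616,  λ_2 = 17.4384;  v_1 ≈ (0.7882, -0.6154)


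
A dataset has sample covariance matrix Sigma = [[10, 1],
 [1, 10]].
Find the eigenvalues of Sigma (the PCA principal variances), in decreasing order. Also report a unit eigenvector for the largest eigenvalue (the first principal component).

Step 1 — characteristic polynomial of 2×2 Sigma:
  det(Sigma - λI) = λ² - trace · λ + det = 0.
  trace = 10 + 10 = 20, det = 10·10 - (1)² = 99.
Step 2 — discriminant:
  Δ = trace² - 4·det = 400 - 396 = 4.
Step 3 — eigenvalues:
  λ = (trace ± √Δ)/2 = (20 ± 2)/2,
  λ_1 = 11,  λ_2 = 9.

Step 4 — unit eigenvector for λ_1: solve (Sigma - λ_1 I)v = 0. First row:
  (10 - 11)·v_x + (1)·v_y = 0, i.e. (-1)·v_x + (1)·v_y = 0,
  so v ∝ (b, λ_1 - a) = (1, 1) = u.
  ||u|| = √((1)² + (1)²) = √(2) ≈ 1.4142,
  v_1 = u/||u|| ≈ (0.7071, 0.7071) (||v_1|| = 1).

λ_1 = 11,  λ_2 = 9;  v_1 ≈ (0.7071, 0.7071)


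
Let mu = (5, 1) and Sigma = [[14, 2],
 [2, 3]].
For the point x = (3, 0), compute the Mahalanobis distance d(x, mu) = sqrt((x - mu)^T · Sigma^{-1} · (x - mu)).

Step 1 — centre the observation: (x - mu) = (-2, -1).

Step 2 — invert Sigma. det(Sigma) = 14·3 - (2)² = 38.
  Sigma^{-1} = (1/det) · [[d, -b], [-b, a]] = [[0.0789, -0.0526],
 [-0.0526, 0.3684]].

Step 3 — form the quadratic (x - mu)^T · Sigma^{-1} · (x - mu):
  Sigma^{-1} · (x - mu) = (-0.1053, -0.2632).
  (x - mu)^T · [Sigma^{-1} · (x - mu)] = (-2)·(-0.1053) + (-1)·(-0.2632) = 0.4737.

Step 4 — take square root: d = √(0.4737) ≈ 0.6882.

d(x, mu) = √(0.4737) ≈ 0.6882


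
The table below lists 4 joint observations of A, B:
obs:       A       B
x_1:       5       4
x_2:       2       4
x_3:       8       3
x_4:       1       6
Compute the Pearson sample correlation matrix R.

Step 1 — column means:
  mean(A) = (5 + 2 + 8 + 1) / 4 = 16/4 = 4
  mean(B) = (4 + 4 + 3 + 6) / 4 = 17/4 = 4.25

Step 2 — sample variances and covariances s[i,j] = (1/(n-1)) · Σ_k (x_{k,i} - mean_i) · (x_{k,j} - mean_j), with n-1 = 3:
  s[A,A] = ((1)·(1) + (-2)·(-2) + (4)·(4) + (-3)·(-3)) / 3 = 30/3 = 10
  s[A,B] = ((1)·(-0.25) + (-2)·(-0.25) + (4)·(-1.25) + (-3)·(1.75)) / 3 = -10/3 = -3.3333
  s[B,B] = ((-0.25)·(-0.25) + (-0.25)·(-0.25) + (-1.25)·(-1.25) + (1.75)·(1.75)) / 3 = 4.75/3 = 1.5833
  Sample standard deviations s_i = √(s[i,i]):
  s(A) = √(10) = 3.1623
  s(B) = √(1.5833) = 1.2583

Step 3 — r_{ij} = s_{ij} / (s_i · s_j):
  r[A,A] = 1 (diagonal).
  r[A,B] = -3.3333 / (3.1623 · 1.2583) = -3.3333 / 3.9791 = -0.8377
  r[B,B] = 1 (diagonal).

R is symmetric with unit diagonal. Assembling:

R = [[1, -0.8377],
 [-0.8377, 1]]


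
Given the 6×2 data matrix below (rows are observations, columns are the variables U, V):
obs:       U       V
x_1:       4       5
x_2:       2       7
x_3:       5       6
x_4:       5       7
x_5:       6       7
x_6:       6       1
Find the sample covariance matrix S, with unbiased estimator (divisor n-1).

Step 1 — column means:
  mean(U) = (4 + 2 + 5 + 5 + 6 + 6) / 6 = 28/6 = 4.6667
  mean(V) = (5 + 7 + 6 + 7 + 7 + 1) / 6 = 33/6 = 5.5

Step 2 — sample covariance S[i,j] = (1/(n-1)) · Σ_k (x_{k,i} - mean_i) · (x_{k,j} - mean_j), with n-1 = 5.
  S[U,U] = ((-0.6667)·(-0.6667) + (-2.6667)·(-2.6667) + (0.3333)·(0.3333) + (0.3333)·(0.3333) + (1.3333)·(1.3333) + (1.3333)·(1.3333)) / 5 = 11.3333/5 = 2.2667
  S[U,V] = ((-0.6667)·(-0.5) + (-2.6667)·(1.5) + (0.3333)·(0.5) + (0.3333)·(1.5) + (1.3333)·(1.5) + (1.3333)·(-4.5)) / 5 = -7/5 = -1.4
  S[V,V] = ((-0.5)·(-0.5) + (1.5)·(1.5) + (0.5)·(0.5) + (1.5)·(1.5) + (1.5)·(1.5) + (-4.5)·(-4.5)) / 5 = 27.5/5 = 5.5

S is symmetric (S[j,i] = S[i,j]). Assembling:

S = [[2.2667, -1.4],
 [-1.4, 5.5]]


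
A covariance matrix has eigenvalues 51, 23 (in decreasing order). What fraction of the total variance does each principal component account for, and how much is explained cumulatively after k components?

Step 1 — total variance = trace(Sigma) = Σ λ_i = 51 + 23 = 74.

Step 2 — fraction explained by component i = λ_i / Σ λ:
  PC1: 51/74 = 0.6892
  PC2: 23/74 = 0.3108

Step 3 — cumulative fraction after k components = (λ_1 + ... + λ_k) / Σ λ:
  k = 1: 51/74 = 0.6892
  k = 2: (51 + 23)/74 = 74/74 = 1

Summary (fraction, with percent):

explained: PC1 0.6892 (68.92%), PC2 0.3108 (31.08%);  cumulative: 0.6892, 1


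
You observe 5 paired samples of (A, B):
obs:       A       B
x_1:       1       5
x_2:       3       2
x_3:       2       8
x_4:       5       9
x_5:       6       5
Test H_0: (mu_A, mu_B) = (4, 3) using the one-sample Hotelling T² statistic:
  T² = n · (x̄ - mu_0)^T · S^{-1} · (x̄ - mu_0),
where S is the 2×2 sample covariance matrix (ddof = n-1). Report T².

Step 1 — sample mean vector:
  mean(A) = (1 + 3 + 2 + 5 + 6) / 5 = 17/5 = 3.4
  mean(B) = (5 + 2 + 8 + 9 + 5) / 5 = 29/5 = 5.8
  x̄ = (3.4, 5.8),  deviation x̄ - mu_0 = (3.4, 5.8) - (4, 3) = (-0.6, 2.8).

Step 2 — sample covariance matrix, S[i,j] = (1/(n-1)) · Σ_k (x_{k,i} - mean_i) · (x_{k,j} - mean_j), divisor n-1 = 4:
  S[A,A] = ((-2.4)·(-2.4) + (-0.4)·(-0.4) + (-1.4)·(-1.4) + (1.6)·(1.6) + (2.6)·(2.6)) / 4 = 17.2/4 = 4.3
  S[A,B] = ((-2.4)·(-0.8) + (-0.4)·(-3.8) + (-1.4)·(2.2) + (1.6)·(3.2) + (2.6)·(-0.8)) / 4 = 3.4/4 = 0.85
  S[B,B] = ((-0.8)·(-0.8) + (-3.8)·(-3.8) + (2.2)·(2.2) + (3.2)·(3.2) + (-0.8)·(-0.8)) / 4 = 30.8/4 = 7.7
  S = [[4.3, 0.85],
 [0.85, 7.7]].

Step 3 — invert S. det(S) = 4.3·7.7 - (0.85)² = 32.3875.
  S^{-1} = (1/det) · [[d, -b], [-b, a]] = [[0.2377, -0.0262],
 [-0.0262, 0.1328]].

Step 4 — quadratic form (x̄ - mu_0)^T · S^{-1} · (x̄ - mu_0):
  S^{-1} · (x̄ - mu_0) = (-0.2161, 0.3875),
  (x̄ - mu_0)^T · [...] = (-0.6)·(-0.2161) + (2.8)·(0.3875) = 1.2147.

Step 5 — scale by n: T² = 5 · 1.2147 = 6.0733.

T² ≈ 6.0733


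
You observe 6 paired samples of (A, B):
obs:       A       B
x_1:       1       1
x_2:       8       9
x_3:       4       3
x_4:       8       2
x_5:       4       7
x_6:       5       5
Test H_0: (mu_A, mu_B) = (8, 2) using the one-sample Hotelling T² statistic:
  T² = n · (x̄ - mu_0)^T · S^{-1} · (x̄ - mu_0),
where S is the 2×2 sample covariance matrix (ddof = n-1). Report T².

Step 1 — sample mean vector:
  mean(A) = (1 + 8 + 4 + 8 + 4 + 5) / 6 = 30/6 = 5
  mean(B) = (1 + 9 + 3 + 2 + 7 + 5) / 6 = 27/6 = 4.5
  x̄ = (5, 4.5),  deviation x̄ - mu_0 = (5, 4.5) - (8, 2) = (-3, 2.5).

Step 2 — sample covariance matrix, S[i,j] = (1/(n-1)) · Σ_k (x_{k,i} - mean_i) · (x_{k,j} - mean_j), divisor n-1 = 5:
  S[A,A] = ((-4)·(-4) + (3)·(3) + (-1)·(-1) + (3)·(3) + (-1)·(-1) + (0)·(0)) / 5 = 36/5 = 7.2
  S[A,B] = ((-4)·(-3.5) + (3)·(4.5) + (-1)·(-1.5) + (3)·(-2.5) + (-1)·(2.5) + (0)·(0.5)) / 5 = 19/5 = 3.8
  S[B,B] = ((-3.5)·(-3.5) + (4.5)·(4.5) + (-1.5)·(-1.5) + (-2.5)·(-2.5) + (2.5)·(2.5) + (0.5)·(0.5)) / 5 = 47.5/5 = 9.5
  S = [[7.2, 3.8],
 [3.8, 9.5]].

Step 3 — invert S. det(S) = 7.2·9.5 - (3.8)² = 53.96.
  S^{-1} = (1/det) · [[d, -b], [-b, a]] = [[0.1761, -0.0704],
 [-0.0704, 0.1334]].

Step 4 — quadratic form (x̄ - mu_0)^T · S^{-1} · (x̄ - mu_0):
  S^{-1} · (x̄ - mu_0) = (-0.7042, 0.5448),
  (x̄ - mu_0)^T · [...] = (-3)·(-0.7042) + (2.5)·(0.5448) = 3.4748.

Step 5 — scale by n: T² = 6 · 3.4748 = 20.8488.

T² ≈ 20.8488


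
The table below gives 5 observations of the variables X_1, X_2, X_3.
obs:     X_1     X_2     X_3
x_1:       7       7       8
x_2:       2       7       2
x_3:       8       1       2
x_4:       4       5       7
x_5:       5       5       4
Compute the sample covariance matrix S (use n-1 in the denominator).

Step 1 — column means:
  mean(X_1) = (7 + 2 + 8 + 4 + 5) / 5 = 26/5 = 5.2
  mean(X_2) = (7 + 7 + 1 + 5 + 5) / 5 = 25/5 = 5
  mean(X_3) = (8 + 2 + 2 + 7 + 4) / 5 = 23/5 = 4.6

Step 2 — sample covariance S[i,j] = (1/(n-1)) · Σ_k (x_{k,i} - mean_i) · (x_{k,j} - mean_j), with n-1 = 4.
  S[X_1,X_1] = ((1.8)·(1.8) + (-3.2)·(-3.2) + (2.8)·(2.8) + (-1.2)·(-1.2) + (-0.2)·(-0.2)) / 4 = 22.8/4 = 5.7
  S[X_1,X_2] = ((1.8)·(2) + (-3.2)·(2) + (2.8)·(-4) + (-1.2)·(0) + (-0.2)·(0)) / 4 = -14/4 = -3.5
  S[X_1,X_3] = ((1.8)·(3.4) + (-3.2)·(-2.6) + (2.8)·(-2.6) + (-1.2)·(2.4) + (-0.2)·(-0.6)) / 4 = 4.4/4 = 1.1
  S[X_2,X_2] = ((2)·(2) + (2)·(2) + (-4)·(-4) + (0)·(0) + (0)·(0)) / 4 = 24/4 = 6
  S[X_2,X_3] = ((2)·(3.4) + (2)·(-2.6) + (-4)·(-2.6) + (0)·(2.4) + (0)·(-0.6)) / 4 = 12/4 = 3
  S[X_3,X_3] = ((3.4)·(3.4) + (-2.6)·(-2.6) + (-2.6)·(-2.6) + (2.4)·(2.4) + (-0.6)·(-0.6)) / 4 = 31.2/4 = 7.8

S is symmetric (S[j,i] = S[i,j]). Assembling:

S = [[5.7, -3.5, 1.1],
 [-3.5, 6, 3],
 [1.1, 3, 7.8]]


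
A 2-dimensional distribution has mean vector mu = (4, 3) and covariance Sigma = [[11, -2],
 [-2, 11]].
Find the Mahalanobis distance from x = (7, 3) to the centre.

Step 1 — centre the observation: (x - mu) = (3, 0).

Step 2 — invert Sigma. det(Sigma) = 11·11 - (-2)² = 117.
  Sigma^{-1} = (1/det) · [[d, -b], [-b, a]] = [[0.094, 0.0171],
 [0.0171, 0.094]].

Step 3 — form the quadratic (x - mu)^T · Sigma^{-1} · (x - mu):
  Sigma^{-1} · (x - mu) = (0.2821, 0.0513).
  (x - mu)^T · [Sigma^{-1} · (x - mu)] = (3)·(0.2821) + (0)·(0.0513) = 0.8462.

Step 4 — take square root: d = √(0.8462) ≈ 0.9199.

d(x, mu) = √(0.8462) ≈ 0.9199


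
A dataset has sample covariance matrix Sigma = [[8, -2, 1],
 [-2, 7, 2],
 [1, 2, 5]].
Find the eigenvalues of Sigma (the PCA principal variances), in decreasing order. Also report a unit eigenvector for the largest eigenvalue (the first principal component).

Step 1 — characteristic polynomial p(λ) = det(λI - Sigma) = λ³ - tr·λ² + c_1·λ - det, where tr = trace, c_1 = sum of the principal 2×2 minors, det = det(Sigma):
  tr = 8 + 7 + 5 = 20,
  c_1 = (8·7 - (-2)²) + (8·5 - (1)²) + (7·5 - (2)²) = 52 + 39 + 31 = 122,
  det = 8·(7·5 - (2)²) - (-2)·((-2)·5 - (2)·(1)) + (1)·((-2)·(2) - 7·(1)) = 8·(31) - (-2)·(-12) + (1)·(-11) = 213.
  So p(λ) = λ³ - 20λ² + 122λ - 213.
Step 2 — look for an integer root (rational root theorem: any rational root is an integer divisor of 213). Testing λ = 3:
  p(3) = 27 - 180 + 366 - 213 = 0  ✓
  Dividing out (λ - 3): p(λ) = (λ - 3)(λ² - 17λ + 71).
Step 3 — remaining eigenvalues from the quadratic λ² - 17λ + 71 = 0:
  Δ = 17² - 4·71 = 289 - 284 = 5,  λ = (17 ± √5)/2 = (17 ± 2.2361)/2 ≈ 9.618 or 7.382.
  Sorted: λ_1 = 9.618,  λ_2 = 7.382,  λ_3 = 3  (check: sum = 20 = tr ✓).

Step 4 — unit eigenvector for λ_1 ≈ 9.618: v spans the null space of (Sigma - λ_1 I), whose rows are
  r_1 = (-1.618, -2, 1),  r_2 = (-2, -2.618, 2),  r_3 = (1, 2, -4.618).
  v is orthogonal to every row, so take v ∝ r_1 × r_2 = ((-2)·(2) - (1)·(-2.618), (1)·(-2) - (-1.618)·(2), (-1.618)·(-2.618) - (-2)·(-2)) ≈ (-1.382, 1.2361, 0.2361).
  Rescale (multiply by -1 so the first nonzero entry is positive): u = (1.382, -1.2361, -0.2361).
  ||u|| = √((1.382)² + (-1.2361)² + (-0.2361)²) = √(3.4934) ≈ 1.8691,  v_1 = u/||u|| ≈ (0.7394, -0.6613, -0.1263) (||v_1|| = 1).

λ_1 = 9.618,  λ_2 = 7.382,  λ_3 = 3;  v_1 ≈ (0.7394, -0.6613, -0.1263)


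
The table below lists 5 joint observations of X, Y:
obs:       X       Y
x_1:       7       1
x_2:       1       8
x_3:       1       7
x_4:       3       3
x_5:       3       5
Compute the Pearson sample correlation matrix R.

Step 1 — column means:
  mean(X) = (7 + 1 + 1 + 3 + 3) / 5 = 15/5 = 3
  mean(Y) = (1 + 8 + 7 + 3 + 5) / 5 = 24/5 = 4.8

Step 2 — sample variances and covariances s[i,j] = (1/(n-1)) · Σ_k (x_{k,i} - mean_i) · (x_{k,j} - mean_j), with n-1 = 4:
  s[X,X] = ((4)·(4) + (-2)·(-2) + (-2)·(-2) + (0)·(0) + (0)·(0)) / 4 = 24/4 = 6
  s[X,Y] = ((4)·(-3.8) + (-2)·(3.2) + (-2)·(2.2) + (0)·(-1.8) + (0)·(0.2)) / 4 = -26/4 = -6.5
  s[Y,Y] = ((-3.8)·(-3.8) + (3.2)·(3.2) + (2.2)·(2.2) + (-1.8)·(-1.8) + (0.2)·(0.2)) / 4 = 32.8/4 = 8.2
  Sample standard deviations s_i = √(s[i,i]):
  s(X) = √(6) = 2.4495
  s(Y) = √(8.2) = 2.8636

Step 3 — r_{ij} = s_{ij} / (s_i · s_j):
  r[X,X] = 1 (diagonal).
  r[X,Y] = -6.5 / (2.4495 · 2.8636) = -6.5 / 7.0143 = -0.9267
  r[Y,Y] = 1 (diagonal).

R is symmetric with unit diagonal. Assembling:

R = [[1, -0.9267],
 [-0.9267, 1]]


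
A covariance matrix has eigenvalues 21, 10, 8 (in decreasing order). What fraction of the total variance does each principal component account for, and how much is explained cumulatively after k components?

Step 1 — total variance = trace(Sigma) = Σ λ_i = 21 + 10 + 8 = 39.

Step 2 — fraction explained by component i = λ_i / Σ λ:
  PC1: 21/39 = 0.5385
  PC2: 10/39 = 0.2564
  PC3: 8/39 = 0.2051

Step 3 — cumulative fraction after k components = (λ_1 + ... + λ_k) / Σ λ:
  k = 1: 21/39 = 0.5385
  k = 2: (21 + 10)/39 = 31/39 = 0.7949
  k = 3: (21 + 10 + 8)/39 = 39/39 = 1

Summary (fraction, with percent):

explained: PC1 0.5385 (53.85%), PC2 0.2564 (25.64%), PC3 0.2051 (20.51%);  cumulative: 0.5385, 0.7949, 1


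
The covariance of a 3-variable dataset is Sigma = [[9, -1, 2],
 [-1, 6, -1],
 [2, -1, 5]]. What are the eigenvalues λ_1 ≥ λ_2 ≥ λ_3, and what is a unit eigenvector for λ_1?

Step 1 — characteristic polynomial p(λ) = det(λI - Sigma) = λ³ - tr·λ² + c_1·λ - det, where tr = trace, c_1 = sum of the principal 2×2 minors, det = det(Sigma):
  tr = 9 + 6 + 5 = 20,
  c_1 = (9·6 - (-1)²) + (9·5 - (2)²) + (6·5 - (-1)²) = 53 + 41 + 29 = 123,
  det = 9·(6·5 - (-1)²) - (-1)·((-1)·5 - (-1)·(2)) + (2)·((-1)·(-1) - 6·(2)) = 9·(29) - (-1)·(-3) + (2)·(-11) = 236.
  So p(λ) = λ³ - 20λ² + 123λ - 236.
Step 2 — look for an integer root (rational root theorem: any rational root is an integer divisor of 236). Testing λ = 4:
  p(4) = 64 - 320 + 492 - 236 = 0  ✓
  Dividing out (λ - 4): p(λ) = (λ - 4)(λ² - 16λ + 59).
Step 3 — remaining eigenvalues from the quadratic λ² - 16λ + 59 = 0:
  Δ = 16² - 4·59 = 256 - 236 = 20,  λ = (16 ± √20)/2 = (16 ± 4.4721)/2 ≈ 10.2361 or 5.7639.
  Sorted: λ_1 = 10.2361,  λ_2 = 5.7639,  λ_3 = 4  (check: sum = 20 = tr ✓).

Step 4 — unit eigenvector for λ_1 ≈ 10.2361: v spans the null space of (Sigma - λ_1 I), whose rows are
  r_1 = (-1.2361, -1, 2),  r_2 = (-1, -4.2361, -1),  r_3 = (2, -1, -5.2361).
  v is orthogonal to every row, so take v ∝ r_1 × r_2 = ((-1)·(-1) - (2)·(-4.2361), (2)·(-1) - (-1.2361)·(-1), (-1.2361)·(-4.2361) - (-1)·(-1)) ≈ (9.4721, -3.2361, 4.2361).
  Let u = (9.4721, -3.2361, 4.2361).
  ||u|| = √((9.4721)² + (-3.2361)² + (4.2361)²) = √(118.1378) ≈ 10.8691,  v_1 = u/||u|| ≈ (0.8715, -0.2977, 0.3897) (||v_1|| = 1).

λ_1 = 10.2361,  λ_2 = 5.7639,  λ_3 = 4;  v_1 ≈ (0.8715, -0.2977, 0.3897)


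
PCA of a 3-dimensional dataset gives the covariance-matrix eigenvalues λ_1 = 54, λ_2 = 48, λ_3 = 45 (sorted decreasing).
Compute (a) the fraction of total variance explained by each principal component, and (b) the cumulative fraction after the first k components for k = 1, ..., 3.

Step 1 — total variance = trace(Sigma) = Σ λ_i = 54 + 48 + 45 = 147.

Step 2 — fraction explained by component i = λ_i / Σ λ:
  PC1: 54/147 = 0.3673
  PC2: 48/147 = 0.3265
  PC3: 45/147 = 0.3061

Step 3 — cumulative fraction after k components = (λ_1 + ... + λ_k) / Σ λ:
  k = 1: 54/147 = 0.3673
  k = 2: (54 + 48)/147 = 102/147 = 0.6939
  k = 3: (54 + 48 + 45)/147 = 147/147 = 1

Summary (fraction, with percent):

explained: PC1 0.3673 (36.73%), PC2 0.3265 (32.65%), PC3 0.3061 (30.61%);  cumulative: 0.3673, 0.6939, 1


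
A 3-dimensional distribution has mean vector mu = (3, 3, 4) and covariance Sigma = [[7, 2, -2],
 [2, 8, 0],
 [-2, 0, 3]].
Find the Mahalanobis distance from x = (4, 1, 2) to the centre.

Step 1 — centre the observation: (x - mu) = (1, -2, -2).

Step 2 — invert Sigma (cofactor / det for 3×3, or solve directly):
  Sigma^{-1} = [[0.1935, -0.0484, 0.129],
 [-0.0484, 0.1371, -0.0323],
 [0.129, -0.0323, 0.4194]].

Step 3 — form the quadratic (x - mu)^T · Sigma^{-1} · (x - mu):
  Sigma^{-1} · (x - mu) = (0.0323, -0.2581, -0.6452).
  (x - mu)^T · [Sigma^{-1} · (x - mu)] = (1)·(0.0323) + (-2)·(-0.2581) + (-2)·(-0.6452) = 1.8387.

Step 4 — take square root: d = √(1.8387) ≈ 1.356.

d(x, mu) = √(1.8387) ≈ 1.356


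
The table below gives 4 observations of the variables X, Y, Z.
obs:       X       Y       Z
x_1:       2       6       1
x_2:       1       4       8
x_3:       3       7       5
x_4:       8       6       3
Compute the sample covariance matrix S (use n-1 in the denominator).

Step 1 — column means:
  mean(X) = (2 + 1 + 3 + 8) / 4 = 14/4 = 3.5
  mean(Y) = (6 + 4 + 7 + 6) / 4 = 23/4 = 5.75
  mean(Z) = (1 + 8 + 5 + 3) / 4 = 17/4 = 4.25

Step 2 — sample covariance S[i,j] = (1/(n-1)) · Σ_k (x_{k,i} - mean_i) · (x_{k,j} - mean_j), with n-1 = 3.
  S[X,X] = ((-1.5)·(-1.5) + (-2.5)·(-2.5) + (-0.5)·(-0.5) + (4.5)·(4.5)) / 3 = 29/3 = 9.6667
  S[X,Y] = ((-1.5)·(0.25) + (-2.5)·(-1.75) + (-0.5)·(1.25) + (4.5)·(0.25)) / 3 = 4.5/3 = 1.5
  S[X,Z] = ((-1.5)·(-3.25) + (-2.5)·(3.75) + (-0.5)·(0.75) + (4.5)·(-1.25)) / 3 = -10.5/3 = -3.5
  S[Y,Y] = ((0.25)·(0.25) + (-1.75)·(-1.75) + (1.25)·(1.25) + (0.25)·(0.25)) / 3 = 4.75/3 = 1.5833
  S[Y,Z] = ((0.25)·(-3.25) + (-1.75)·(3.75) + (1.25)·(0.75) + (0.25)·(-1.25)) / 3 = -6.75/3 = -2.25
  S[Z,Z] = ((-3.25)·(-3.25) + (3.75)·(3.75) + (0.75)·(0.75) + (-1.25)·(-1.25)) / 3 = 26.75/3 = 8.9167

S is symmetric (S[j,i] = S[i,j]). Assembling:

S = [[9.6667, 1.5, -3.5],
 [1.5, 1.5833, -2.25],
 [-3.5, -2.25, 8.9167]]


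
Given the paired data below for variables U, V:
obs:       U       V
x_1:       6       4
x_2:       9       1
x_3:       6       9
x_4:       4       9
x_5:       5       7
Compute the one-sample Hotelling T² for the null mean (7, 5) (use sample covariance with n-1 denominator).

Step 1 — sample mean vector:
  mean(U) = (6 + 9 + 6 + 4 + 5) / 5 = 30/5 = 6
  mean(V) = (4 + 1 + 9 + 9 + 7) / 5 = 30/5 = 6
  x̄ = (6, 6),  deviation x̄ - mu_0 = (6, 6) - (7, 5) = (-1, 1).

Step 2 — sample covariance matrix, S[i,j] = (1/(n-1)) · Σ_k (x_{k,i} - mean_i) · (x_{k,j} - mean_j), divisor n-1 = 4:
  S[U,U] = ((0)·(0) + (3)·(3) + (0)·(0) + (-2)·(-2) + (-1)·(-1)) / 4 = 14/4 = 3.5
  S[U,V] = ((0)·(-2) + (3)·(-5) + (0)·(3) + (-2)·(3) + (-1)·(1)) / 4 = -22/4 = -5.5
  S[V,V] = ((-2)·(-2) + (-5)·(-5) + (3)·(3) + (3)·(3) + (1)·(1)) / 4 = 48/4 = 12
  S = [[3.5, -5.5],
 [-5.5, 12]].

Step 3 — invert S. det(S) = 3.5·12 - (-5.5)² = 11.75.
  S^{-1} = (1/det) · [[d, -b], [-b, a]] = [[1.0213, 0.4681],
 [0.4681, 0.2979]].

Step 4 — quadratic form (x̄ - mu_0)^T · S^{-1} · (x̄ - mu_0):
  S^{-1} · (x̄ - mu_0) = (-0.5532, -0.1702),
  (x̄ - mu_0)^T · [...] = (-1)·(-0.5532) + (1)·(-0.1702) = 0.383.

Step 5 — scale by n: T² = 5 · 0.383 = 1.9149.

T² ≈ 1.9149


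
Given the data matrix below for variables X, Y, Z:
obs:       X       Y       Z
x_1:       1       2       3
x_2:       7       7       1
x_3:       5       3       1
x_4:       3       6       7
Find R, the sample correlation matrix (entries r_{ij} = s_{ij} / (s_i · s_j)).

Step 1 — column means:
  mean(X) = (1 + 7 + 5 + 3) / 4 = 16/4 = 4
  mean(Y) = (2 + 7 + 3 + 6) / 4 = 18/4 = 4.5
  mean(Z) = (3 + 1 + 1 + 7) / 4 = 12/4 = 3

Step 2 — sample variances and covariances s[i,j] = (1/(n-1)) · Σ_k (x_{k,i} - mean_i) · (x_{k,j} - mean_j), with n-1 = 3:
  s[X,X] = ((-3)·(-3) + (3)·(3) + (1)·(1) + (-1)·(-1)) / 3 = 20/3 = 6.6667
  s[X,Y] = ((-3)·(-2.5) + (3)·(2.5) + (1)·(-1.5) + (-1)·(1.5)) / 3 = 12/3 = 4
  s[X,Z] = ((-3)·(0) + (3)·(-2) + (1)·(-2) + (-1)·(4)) / 3 = -12/3 = -4
  s[Y,Y] = ((-2.5)·(-2.5) + (2.5)·(2.5) + (-1.5)·(-1.5) + (1.5)·(1.5)) / 3 = 17/3 = 5.6667
  s[Y,Z] = ((-2.5)·(0) + (2.5)·(-2) + (-1.5)·(-2) + (1.5)·(4)) / 3 = 4/3 = 1.3333
  s[Z,Z] = ((0)·(0) + (-2)·(-2) + (-2)·(-2) + (4)·(4)) / 3 = 24/3 = 8
  Sample standard deviations s_i = √(s[i,i]):
  s(X) = √(6.6667) = 2.582
  s(Y) = √(5.6667) = 2.3805
  s(Z) = √(8) = 2.8284

Step 3 — r_{ij} = s_{ij} / (s_i · s_j):
  r[X,X] = 1 (diagonal).
  r[X,Y] = 4 / (2.582 · 2.3805) = 4 / 6.1464 = 0.6508
  r[X,Z] = -4 / (2.582 · 2.8284) = -4 / 7.303 = -0.5477
  r[Y,Y] = 1 (diagonal).
  r[Y,Z] = 1.3333 / (2.3805 · 2.8284) = 1.3333 / 6.733 = 0.198
  r[Z,Z] = 1 (diagonal).

R is symmetric with unit diagonal. Assembling:

R = [[1, 0.6508, -0.5477],
 [0.6508, 1, 0.198],
 [-0.5477, 0.198, 1]]


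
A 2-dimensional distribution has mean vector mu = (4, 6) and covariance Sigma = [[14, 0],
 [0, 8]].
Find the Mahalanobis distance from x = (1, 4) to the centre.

Step 1 — centre the observation: (x - mu) = (-3, -2).

Step 2 — invert Sigma. det(Sigma) = 14·8 - (0)² = 112.
  Sigma^{-1} = (1/det) · [[d, -b], [-b, a]] = [[0.0714, 0],
 [0, 0.125]].

Step 3 — form the quadratic (x - mu)^T · Sigma^{-1} · (x - mu):
  Sigma^{-1} · (x - mu) = (-0.2143, -0.25).
  (x - mu)^T · [Sigma^{-1} · (x - mu)] = (-3)·(-0.2143) + (-2)·(-0.25) = 1.1429.

Step 4 — take square root: d = √(1.1429) ≈ 1.069.

d(x, mu) = √(1.1429) ≈ 1.069


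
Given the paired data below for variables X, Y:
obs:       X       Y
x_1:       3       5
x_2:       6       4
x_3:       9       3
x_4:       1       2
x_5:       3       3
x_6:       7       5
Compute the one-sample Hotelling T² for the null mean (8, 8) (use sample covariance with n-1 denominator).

Step 1 — sample mean vector:
  mean(X) = (3 + 6 + 9 + 1 + 3 + 7) / 6 = 29/6 = 4.8333
  mean(Y) = (5 + 4 + 3 + 2 + 3 + 5) / 6 = 22/6 = 3.6667
  x̄ = (4.8333, 3.6667),  deviation x̄ - mu_0 = (4.8333, 3.6667) - (8, 8) = (-3.1667, -4.3333).

Step 2 — sample covariance matrix, S[i,j] = (1/(n-1)) · Σ_k (x_{k,i} - mean_i) · (x_{k,j} - mean_j), divisor n-1 = 5:
  S[X,X] = ((-1.8333)·(-1.8333) + (1.1667)·(1.1667) + (4.1667)·(4.1667) + (-3.8333)·(-3.8333) + (-1.8333)·(-1.8333) + (2.1667)·(2.1667)) / 5 = 44.8333/5 = 8.9667
  S[X,Y] = ((-1.8333)·(1.3333) + (1.1667)·(0.3333) + (4.1667)·(-0.6667) + (-3.8333)·(-1.6667) + (-1.8333)·(-0.6667) + (2.1667)·(1.3333)) / 5 = 5.6667/5 = 1.1333
  S[Y,Y] = ((1.3333)·(1.3333) + (0.3333)·(0.3333) + (-0.6667)·(-0.6667) + (-1.6667)·(-1.6667) + (-0.6667)·(-0.6667) + (1.3333)·(1.3333)) / 5 = 7.3333/5 = 1.4667
  S = [[8.9667, 1.1333],
 [1.1333, 1.4667]].

Step 3 — invert S. det(S) = 8.9667·1.4667 - (1.1333)² = 11.8667.
  S^{-1} = (1/det) · [[d, -b], [-b, a]] = [[0.1236, -0.0955],
 [-0.0955, 0.7556]].

Step 4 — quadratic form (x̄ - mu_0)^T · S^{-1} · (x̄ - mu_0):
  S^{-1} · (x̄ - mu_0) = (0.0225, -2.9719),
  (x̄ - mu_0)^T · [...] = (-3.1667)·(0.0225) + (-4.3333)·(-2.9719) = 12.8071.

Step 5 — scale by n: T² = 6 · 12.8071 = 76.8427.

T² ≈ 76.8427
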